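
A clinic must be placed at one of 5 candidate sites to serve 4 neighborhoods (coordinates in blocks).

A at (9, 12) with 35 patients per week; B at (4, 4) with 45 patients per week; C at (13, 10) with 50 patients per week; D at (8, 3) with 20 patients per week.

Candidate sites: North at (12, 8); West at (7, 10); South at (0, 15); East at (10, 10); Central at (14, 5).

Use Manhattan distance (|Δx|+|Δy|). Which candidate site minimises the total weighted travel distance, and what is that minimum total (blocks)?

East, total 975 blocks

Total weighted distance at each candidate:
  North (12, 8): total = 1115
  West (7, 10): total = 1005
  South (0, 15): total = 2395
  East (10, 10): total = 975
  Central (14, 5): total = 1375
Minimum is at East with total 975 blocks.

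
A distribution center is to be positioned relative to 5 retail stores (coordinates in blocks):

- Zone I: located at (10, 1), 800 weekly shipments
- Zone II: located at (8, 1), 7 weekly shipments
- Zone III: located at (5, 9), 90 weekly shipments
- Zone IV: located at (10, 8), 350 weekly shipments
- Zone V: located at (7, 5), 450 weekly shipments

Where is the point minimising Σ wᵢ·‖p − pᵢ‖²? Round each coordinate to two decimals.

The minimiser of Σwᵢ‖p−pᵢ‖² is the weighted centroid p* = (Σwᵢpᵢ)/(Σwᵢ).
Σwᵢ = 1697.
Σwᵢxᵢ = 800·10 + 7·8 + 90·5 + 350·10 + 450·7 = 15156.
Σwᵢyᵢ = 800·1 + 7·1 + 90·9 + 350·8 + 450·5 = 6667.
x* = 15156/1697 = 8.93, y* = 6667/1697 = 3.93.

(8.93, 3.93)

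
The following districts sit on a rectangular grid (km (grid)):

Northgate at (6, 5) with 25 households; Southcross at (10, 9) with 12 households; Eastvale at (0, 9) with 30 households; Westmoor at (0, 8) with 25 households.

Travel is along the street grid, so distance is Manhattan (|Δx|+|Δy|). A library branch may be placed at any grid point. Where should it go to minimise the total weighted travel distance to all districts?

Manhattan distance separates: Σwᵢ(|x−xᵢ|+|y−yᵢ|) = Σwᵢ|x−xᵢ| + Σwᵢ|y−yᵢ|, so x and y are optimised independently as 1-D weighted medians.
Total weight W = 92; half = 46.
x-coordinate, sorted with cumulative weight:
  x=0 (Eastvale, w=30) cum 30
  x=0 (Westmoor, w=25) cum 55  ← median
  x=6 (Northgate, w=25) cum 80
  x=10 (Southcross, w=12) cum 92
⇒ x* = 0
y-coordinate, sorted with cumulative weight:
  y=5 (Northgate, w=25) cum 25
  y=8 (Westmoor, w=25) cum 50  ← median
  y=9 (Southcross, w=12) cum 62
  y=9 (Eastvale, w=30) cum 92
⇒ y* = 8

(0, 8)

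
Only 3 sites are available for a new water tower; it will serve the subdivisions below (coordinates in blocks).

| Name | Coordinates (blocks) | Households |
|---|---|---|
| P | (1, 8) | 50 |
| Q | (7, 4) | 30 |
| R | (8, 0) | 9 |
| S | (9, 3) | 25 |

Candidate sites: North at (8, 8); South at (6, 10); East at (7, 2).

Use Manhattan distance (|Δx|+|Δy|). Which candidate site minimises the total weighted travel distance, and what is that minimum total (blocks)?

North, total 722 blocks

Total weighted distance at each candidate:
  North (8, 8): total = 722
  South (6, 10): total = 918
  East (7, 2): total = 762
Minimum is at North with total 722 blocks.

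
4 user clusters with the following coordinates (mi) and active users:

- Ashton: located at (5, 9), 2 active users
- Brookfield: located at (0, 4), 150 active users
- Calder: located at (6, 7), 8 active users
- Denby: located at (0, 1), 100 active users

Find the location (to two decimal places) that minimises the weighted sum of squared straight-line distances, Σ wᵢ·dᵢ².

(0.22, 2.98)

The minimiser of Σwᵢ‖p−pᵢ‖² is the weighted centroid p* = (Σwᵢpᵢ)/(Σwᵢ).
Σwᵢ = 260.
Σwᵢxᵢ = 2·5 + 150·0 + 8·6 + 100·0 = 58.
Σwᵢyᵢ = 2·9 + 150·4 + 8·7 + 100·1 = 774.
x* = 58/260 = 0.22, y* = 774/260 = 2.98.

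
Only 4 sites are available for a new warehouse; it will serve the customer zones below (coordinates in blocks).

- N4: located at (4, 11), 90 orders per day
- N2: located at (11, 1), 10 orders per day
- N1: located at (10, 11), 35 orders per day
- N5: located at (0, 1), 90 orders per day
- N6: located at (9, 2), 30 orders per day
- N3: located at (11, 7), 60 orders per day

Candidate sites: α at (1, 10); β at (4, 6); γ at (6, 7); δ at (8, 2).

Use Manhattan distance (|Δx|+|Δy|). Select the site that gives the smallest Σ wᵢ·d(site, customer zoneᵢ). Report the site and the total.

Total weighted distance at each candidate:
  α (1, 10): total = 3060
  β (4, 6): total = 2515
  γ (6, 7): total = 2550
  δ (8, 2): total = 2915
Minimum is at β with total 2515 blocks.

β, total 2515 blocks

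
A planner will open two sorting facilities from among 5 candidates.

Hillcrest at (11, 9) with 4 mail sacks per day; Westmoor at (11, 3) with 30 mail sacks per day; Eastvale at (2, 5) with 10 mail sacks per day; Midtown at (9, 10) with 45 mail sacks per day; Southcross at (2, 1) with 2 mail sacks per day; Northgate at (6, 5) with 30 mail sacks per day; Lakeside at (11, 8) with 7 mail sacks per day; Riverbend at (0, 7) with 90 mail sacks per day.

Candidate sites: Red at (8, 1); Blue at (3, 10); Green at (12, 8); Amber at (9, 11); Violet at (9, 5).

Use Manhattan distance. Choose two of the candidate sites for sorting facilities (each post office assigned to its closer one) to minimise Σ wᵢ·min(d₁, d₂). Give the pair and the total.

Evaluate every pair (each demand assigned to the nearer of the two):
  {Blue, Violet}: total = 1114
  {Blue, Amber}: total = 1256
  {Blue, Green}: total = 1280
  {Red, Blue}: total = 1318
  {Amber, Violet}: total = 1388
  {Green, Violet}: total = 1532
  {Red, Violet}: total = 1566
  {Red, Amber}: total = 1708
  {Green, Amber}: total = 1844
  {Red, Green}: total = 1852
Best pair: {Blue, Violet} with total 1114.

{Blue, Violet}, total 1114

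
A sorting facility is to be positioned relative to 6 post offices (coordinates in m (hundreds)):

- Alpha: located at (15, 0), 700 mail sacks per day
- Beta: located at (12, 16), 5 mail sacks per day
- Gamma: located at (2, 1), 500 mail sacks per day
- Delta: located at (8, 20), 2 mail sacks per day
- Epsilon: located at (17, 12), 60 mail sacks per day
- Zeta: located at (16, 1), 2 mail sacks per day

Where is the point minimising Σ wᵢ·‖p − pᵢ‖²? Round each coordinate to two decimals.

(9.95, 1.06)

The minimiser of Σwᵢ‖p−pᵢ‖² is the weighted centroid p* = (Σwᵢpᵢ)/(Σwᵢ).
Σwᵢ = 1269.
Σwᵢxᵢ = 700·15 + 5·12 + 500·2 + 2·8 + 60·17 + 2·16 = 12628.
Σwᵢyᵢ = 700·0 + 5·16 + 500·1 + 2·20 + 60·12 + 2·1 = 1342.
x* = 12628/1269 = 9.95, y* = 1342/1269 = 1.06.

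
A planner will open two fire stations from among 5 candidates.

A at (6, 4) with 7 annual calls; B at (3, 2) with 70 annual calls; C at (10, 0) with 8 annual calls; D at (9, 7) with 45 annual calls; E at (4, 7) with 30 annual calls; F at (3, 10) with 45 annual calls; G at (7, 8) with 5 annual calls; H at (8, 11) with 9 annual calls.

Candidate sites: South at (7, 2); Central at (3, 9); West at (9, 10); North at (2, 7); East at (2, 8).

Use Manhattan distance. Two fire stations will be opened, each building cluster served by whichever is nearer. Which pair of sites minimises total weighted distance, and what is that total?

{South, Central}, total 879

Evaluate every pair (each demand assigned to the nearer of the two):
  {South, Central}: total = 879
  {Central, West}: total = 942
  {West, North}: total = 970
  {South, East}: total = 987
  {South, North}: total = 1016
  {South, West}: total = 1024
  {West, East}: total = 1032
  {Central, North}: total = 1097
  {North, East}: total = 1205
  {Central, East}: total = 1257
Best pair: {South, Central} with total 879.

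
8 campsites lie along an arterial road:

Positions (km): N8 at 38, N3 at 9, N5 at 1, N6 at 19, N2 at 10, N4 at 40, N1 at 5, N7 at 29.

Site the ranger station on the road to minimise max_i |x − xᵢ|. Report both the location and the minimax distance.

The 1-center on a line is the midpoint of the two extreme points: leftmost at 1, rightmost at 40.
Optimal location = (1 + 40)/2 = 20.5; maximum distance = (40 − 1)/2 = 19.5.

location 20.5, max distance 19.5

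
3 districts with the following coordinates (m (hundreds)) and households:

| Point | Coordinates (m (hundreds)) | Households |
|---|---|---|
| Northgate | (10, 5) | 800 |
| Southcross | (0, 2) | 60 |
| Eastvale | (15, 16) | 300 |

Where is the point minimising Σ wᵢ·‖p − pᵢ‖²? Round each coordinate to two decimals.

The minimiser of Σwᵢ‖p−pᵢ‖² is the weighted centroid p* = (Σwᵢpᵢ)/(Σwᵢ).
Σwᵢ = 1160.
Σwᵢxᵢ = 800·10 + 60·0 + 300·15 = 12500.
Σwᵢyᵢ = 800·5 + 60·2 + 300·16 = 8920.
x* = 12500/1160 = 10.78, y* = 8920/1160 = 7.69.

(10.78, 7.69)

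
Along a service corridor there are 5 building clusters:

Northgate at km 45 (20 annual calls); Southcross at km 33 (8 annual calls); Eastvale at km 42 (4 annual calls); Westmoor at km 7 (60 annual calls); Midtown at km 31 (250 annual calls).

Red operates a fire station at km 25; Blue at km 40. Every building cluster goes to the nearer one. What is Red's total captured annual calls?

The indifferent point is the midpoint (25+40)/2 = 32.5; building clusters left of it (closer to Red at 25) go to Red, those right go to Blue.
  Westmoor at 7 (w=60) → Red
  Midtown at 31 (w=250) → Red
  Southcross at 33 (w=8) → Blue
  Eastvale at 42 (w=4) → Blue
  Northgate at 45 (w=20) → Blue
Red captures 310; Blue captures 32.

310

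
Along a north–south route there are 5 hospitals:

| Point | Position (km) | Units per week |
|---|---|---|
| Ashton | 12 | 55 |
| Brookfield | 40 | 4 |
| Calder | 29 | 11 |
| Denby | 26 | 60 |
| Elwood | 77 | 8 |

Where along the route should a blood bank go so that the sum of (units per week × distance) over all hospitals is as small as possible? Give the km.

For a sum of weighted absolute distances on a line, the optimum is the weighted median (not the mean). Total weight W = 138; half-weight = 69.
Sort by position and accumulate weight:
  km 12 (Ashton, w=55) → cum 55
  km 26 (Denby, w=60) → cum 115  ≥ 69 → median here
  km 29 (Calder, w=11) → cum 126
  km 40 (Brookfield, w=4) → cum 130
  km 77 (Elwood, w=8) → cum 138
Optimal location: km 26.

x = 26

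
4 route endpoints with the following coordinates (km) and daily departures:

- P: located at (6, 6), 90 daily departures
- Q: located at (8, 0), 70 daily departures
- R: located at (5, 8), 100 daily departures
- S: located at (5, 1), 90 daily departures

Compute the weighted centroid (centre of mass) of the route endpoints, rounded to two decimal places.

The minimiser of Σwᵢ‖p−pᵢ‖² is the weighted centroid p* = (Σwᵢpᵢ)/(Σwᵢ).
Σwᵢ = 350.
Σwᵢxᵢ = 90·6 + 70·8 + 100·5 + 90·5 = 2050.
Σwᵢyᵢ = 90·6 + 70·0 + 100·8 + 90·1 = 1430.
x* = 2050/350 = 5.86, y* = 1430/350 = 4.09.

(5.86, 4.09)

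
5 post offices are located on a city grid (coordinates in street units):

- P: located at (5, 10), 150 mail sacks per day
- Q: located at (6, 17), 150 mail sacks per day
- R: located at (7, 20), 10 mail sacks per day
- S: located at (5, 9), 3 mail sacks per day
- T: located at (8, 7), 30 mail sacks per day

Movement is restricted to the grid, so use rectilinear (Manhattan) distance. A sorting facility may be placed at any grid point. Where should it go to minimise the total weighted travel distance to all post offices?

(6, 10)

Manhattan distance separates: Σwᵢ(|x−xᵢ|+|y−yᵢ|) = Σwᵢ|x−xᵢ| + Σwᵢ|y−yᵢ|, so x and y are optimised independently as 1-D weighted medians.
Total weight W = 343; half = 171.5.
x-coordinate, sorted with cumulative weight:
  x=5 (P, w=150) cum 150
  x=5 (S, w=3) cum 153
  x=6 (Q, w=150) cum 303  ← median
  x=7 (R, w=10) cum 313
  x=8 (T, w=30) cum 343
⇒ x* = 6
y-coordinate, sorted with cumulative weight:
  y=7 (T, w=30) cum 30
  y=9 (S, w=3) cum 33
  y=10 (P, w=150) cum 183  ← median
  y=17 (Q, w=150) cum 333
  y=20 (R, w=10) cum 343
⇒ y* = 10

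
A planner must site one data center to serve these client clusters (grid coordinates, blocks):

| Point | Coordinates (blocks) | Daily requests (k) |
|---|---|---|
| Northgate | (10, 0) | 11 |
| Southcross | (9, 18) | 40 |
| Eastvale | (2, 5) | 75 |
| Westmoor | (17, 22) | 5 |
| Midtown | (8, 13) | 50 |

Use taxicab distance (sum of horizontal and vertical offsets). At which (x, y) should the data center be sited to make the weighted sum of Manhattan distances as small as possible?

(8, 13)

Manhattan distance separates: Σwᵢ(|x−xᵢ|+|y−yᵢ|) = Σwᵢ|x−xᵢ| + Σwᵢ|y−yᵢ|, so x and y are optimised independently as 1-D weighted medians.
Total weight W = 181; half = 90.5.
x-coordinate, sorted with cumulative weight:
  x=2 (Eastvale, w=75) cum 75
  x=8 (Midtown, w=50) cum 125  ← median
  x=9 (Southcross, w=40) cum 165
  x=10 (Northgate, w=11) cum 176
  x=17 (Westmoor, w=5) cum 181
⇒ x* = 8
y-coordinate, sorted with cumulative weight:
  y=0 (Northgate, w=11) cum 11
  y=5 (Eastvale, w=75) cum 86
  y=13 (Midtown, w=50) cum 136  ← median
  y=18 (Southcross, w=40) cum 176
  y=22 (Westmoor, w=5) cum 181
⇒ y* = 13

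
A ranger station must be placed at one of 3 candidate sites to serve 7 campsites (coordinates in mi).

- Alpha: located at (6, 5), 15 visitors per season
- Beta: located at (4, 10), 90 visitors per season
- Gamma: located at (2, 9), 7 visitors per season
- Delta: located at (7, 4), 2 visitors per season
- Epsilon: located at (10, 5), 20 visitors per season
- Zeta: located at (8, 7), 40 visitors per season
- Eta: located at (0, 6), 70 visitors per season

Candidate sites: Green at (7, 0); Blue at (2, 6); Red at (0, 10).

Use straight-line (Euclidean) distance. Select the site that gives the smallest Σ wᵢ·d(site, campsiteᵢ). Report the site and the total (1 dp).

Blue, total 1040.7 mi

Total weighted distance at each candidate:
  Green (7, 0): total = 2141.0
  Blue (2, 6): total = 1040.7
  Red (0, 10): total = 1356.6
Minimum is at Blue with total 1040.7 mi.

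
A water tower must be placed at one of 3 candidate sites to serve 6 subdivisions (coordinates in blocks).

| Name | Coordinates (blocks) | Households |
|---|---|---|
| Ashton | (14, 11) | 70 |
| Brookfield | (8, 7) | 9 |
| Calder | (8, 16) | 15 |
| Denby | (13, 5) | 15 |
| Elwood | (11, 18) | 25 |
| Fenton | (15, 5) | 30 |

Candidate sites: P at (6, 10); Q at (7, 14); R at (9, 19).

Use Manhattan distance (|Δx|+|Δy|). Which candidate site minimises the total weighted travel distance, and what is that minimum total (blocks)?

Total weighted distance at each candidate:
  P (6, 10): total = 1720
  Q (7, 14): total = 1752
  R (9, 19): total = 2032
Minimum is at P with total 1720 blocks.

P, total 1720 blocks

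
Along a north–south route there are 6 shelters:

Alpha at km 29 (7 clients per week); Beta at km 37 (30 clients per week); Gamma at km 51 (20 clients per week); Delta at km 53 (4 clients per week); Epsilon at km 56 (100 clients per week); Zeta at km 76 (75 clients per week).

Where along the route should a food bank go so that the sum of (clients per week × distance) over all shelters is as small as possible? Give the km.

For a sum of weighted absolute distances on a line, the optimum is the weighted median (not the mean). Total weight W = 236; half-weight = 118.
Sort by position and accumulate weight:
  km 29 (Alpha, w=7) → cum 7
  km 37 (Beta, w=30) → cum 37
  km 51 (Gamma, w=20) → cum 57
  km 53 (Delta, w=4) → cum 61
  km 56 (Epsilon, w=100) → cum 161  ≥ 118 → median here
  km 76 (Zeta, w=75) → cum 236
Optimal location: km 56.

x = 56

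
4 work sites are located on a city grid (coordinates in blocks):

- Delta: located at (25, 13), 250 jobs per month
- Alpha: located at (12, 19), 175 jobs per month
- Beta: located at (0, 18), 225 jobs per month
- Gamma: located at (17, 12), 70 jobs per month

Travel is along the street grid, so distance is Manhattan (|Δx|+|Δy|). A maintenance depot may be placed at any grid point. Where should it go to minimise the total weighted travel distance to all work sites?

Manhattan distance separates: Σwᵢ(|x−xᵢ|+|y−yᵢ|) = Σwᵢ|x−xᵢ| + Σwᵢ|y−yᵢ|, so x and y are optimised independently as 1-D weighted medians.
Total weight W = 720; half = 360.
x-coordinate, sorted with cumulative weight:
  x=0 (Beta, w=225) cum 225
  x=12 (Alpha, w=175) cum 400  ← median
  x=17 (Gamma, w=70) cum 470
  x=25 (Delta, w=250) cum 720
⇒ x* = 12
y-coordinate, sorted with cumulative weight:
  y=12 (Gamma, w=70) cum 70
  y=13 (Delta, w=250) cum 320
  y=18 (Beta, w=225) cum 545  ← median
  y=19 (Alpha, w=175) cum 720
⇒ y* = 18

(12, 18)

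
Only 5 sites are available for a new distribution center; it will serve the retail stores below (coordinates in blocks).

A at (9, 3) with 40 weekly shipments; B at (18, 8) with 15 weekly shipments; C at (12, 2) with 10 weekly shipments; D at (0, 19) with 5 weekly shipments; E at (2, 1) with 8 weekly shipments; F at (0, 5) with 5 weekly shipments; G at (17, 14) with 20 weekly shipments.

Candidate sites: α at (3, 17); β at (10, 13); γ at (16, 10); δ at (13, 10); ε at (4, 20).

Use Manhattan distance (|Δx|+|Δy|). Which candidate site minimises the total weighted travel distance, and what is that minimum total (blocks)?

δ, total 1155 blocks

Total weighted distance at each candidate:
  α (3, 17): total = 1976
  β (10, 13): total = 1255
  γ (16, 10): total = 1254
  δ (13, 10): total = 1155
  ε (4, 20): total = 2198
Minimum is at δ with total 1155 blocks.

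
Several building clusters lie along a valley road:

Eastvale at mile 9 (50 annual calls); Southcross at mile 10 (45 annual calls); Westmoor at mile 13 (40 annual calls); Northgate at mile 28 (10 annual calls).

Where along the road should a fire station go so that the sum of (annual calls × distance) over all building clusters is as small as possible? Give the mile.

For a sum of weighted absolute distances on a line, the optimum is the weighted median (not the mean). Total weight W = 145; half-weight = 72.5.
Sort by position and accumulate weight:
  mile 9 (Eastvale, w=50) → cum 50
  mile 10 (Southcross, w=45) → cum 95  ≥ 72.5 → median here
  mile 13 (Westmoor, w=40) → cum 135
  mile 28 (Northgate, w=10) → cum 145
Optimal location: mile 10.

x = 10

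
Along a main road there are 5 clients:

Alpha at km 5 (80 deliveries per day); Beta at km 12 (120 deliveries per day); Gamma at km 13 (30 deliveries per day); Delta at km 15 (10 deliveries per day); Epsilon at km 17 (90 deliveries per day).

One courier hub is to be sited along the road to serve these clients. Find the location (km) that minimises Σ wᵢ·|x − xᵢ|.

For a sum of weighted absolute distances on a line, the optimum is the weighted median (not the mean). Total weight W = 330; half-weight = 165.
Sort by position and accumulate weight:
  km 5 (Alpha, w=80) → cum 80
  km 12 (Beta, w=120) → cum 200  ≥ 165 → median here
  km 13 (Gamma, w=30) → cum 230
  km 15 (Delta, w=10) → cum 240
  km 17 (Epsilon, w=90) → cum 330
Optimal location: km 12.

x = 12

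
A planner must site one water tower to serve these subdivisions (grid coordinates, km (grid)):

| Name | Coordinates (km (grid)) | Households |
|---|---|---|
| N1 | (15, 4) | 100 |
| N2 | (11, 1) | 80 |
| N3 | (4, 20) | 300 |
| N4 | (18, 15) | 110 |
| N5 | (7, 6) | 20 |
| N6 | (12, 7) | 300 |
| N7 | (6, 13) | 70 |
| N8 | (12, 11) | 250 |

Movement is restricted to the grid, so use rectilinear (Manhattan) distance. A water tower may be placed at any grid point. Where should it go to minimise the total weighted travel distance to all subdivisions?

(12, 11)

Manhattan distance separates: Σwᵢ(|x−xᵢ|+|y−yᵢ|) = Σwᵢ|x−xᵢ| + Σwᵢ|y−yᵢ|, so x and y are optimised independently as 1-D weighted medians.
Total weight W = 1230; half = 615.
x-coordinate, sorted with cumulative weight:
  x=4 (N3, w=300) cum 300
  x=6 (N7, w=70) cum 370
  x=7 (N5, w=20) cum 390
  x=11 (N2, w=80) cum 470
  x=12 (N6, w=300) cum 770  ← median
  x=12 (N8, w=250) cum 1020
  x=15 (N1, w=100) cum 1120
  x=18 (N4, w=110) cum 1230
⇒ x* = 12
y-coordinate, sorted with cumulative weight:
  y=1 (N2, w=80) cum 80
  y=4 (N1, w=100) cum 180
  y=6 (N5, w=20) cum 200
  y=7 (N6, w=300) cum 500
  y=11 (N8, w=250) cum 750  ← median
  y=13 (N7, w=70) cum 820
  y=15 (N4, w=110) cum 930
  y=20 (N3, w=300) cum 1230
⇒ y* = 11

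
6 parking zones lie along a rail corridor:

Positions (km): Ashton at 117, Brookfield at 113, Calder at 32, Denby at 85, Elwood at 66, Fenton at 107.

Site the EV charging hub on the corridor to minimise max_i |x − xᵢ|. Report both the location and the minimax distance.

location 74.5, max distance 42.5

The 1-center on a line is the midpoint of the two extreme points: leftmost at 32, rightmost at 117.
Optimal location = (32 + 117)/2 = 74.5; maximum distance = (117 − 32)/2 = 42.5.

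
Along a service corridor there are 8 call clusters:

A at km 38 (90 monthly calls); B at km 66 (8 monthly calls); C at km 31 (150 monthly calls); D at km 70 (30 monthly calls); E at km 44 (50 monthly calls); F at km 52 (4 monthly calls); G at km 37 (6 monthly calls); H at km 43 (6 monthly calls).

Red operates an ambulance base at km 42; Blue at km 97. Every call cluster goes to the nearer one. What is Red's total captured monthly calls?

314

The indifferent point is the midpoint (42+97)/2 = 69.5; call clusters left of it (closer to Red at 42) go to Red, those right go to Blue.
  C at 31 (w=150) → Red
  G at 37 (w=6) → Red
  A at 38 (w=90) → Red
  H at 43 (w=6) → Red
  E at 44 (w=50) → Red
  F at 52 (w=4) → Red
  B at 66 (w=8) → Red
  D at 70 (w=30) → Blue
Red captures 314; Blue captures 30.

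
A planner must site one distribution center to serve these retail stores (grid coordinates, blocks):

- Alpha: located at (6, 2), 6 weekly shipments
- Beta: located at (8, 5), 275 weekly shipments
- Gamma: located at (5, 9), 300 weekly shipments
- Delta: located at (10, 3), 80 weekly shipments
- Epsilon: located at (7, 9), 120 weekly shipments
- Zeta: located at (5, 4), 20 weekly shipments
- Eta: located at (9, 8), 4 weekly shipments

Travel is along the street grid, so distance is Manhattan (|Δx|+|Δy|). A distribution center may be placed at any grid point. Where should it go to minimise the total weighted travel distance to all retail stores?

Manhattan distance separates: Σwᵢ(|x−xᵢ|+|y−yᵢ|) = Σwᵢ|x−xᵢ| + Σwᵢ|y−yᵢ|, so x and y are optimised independently as 1-D weighted medians.
Total weight W = 805; half = 402.5.
x-coordinate, sorted with cumulative weight:
  x=5 (Gamma, w=300) cum 300
  x=5 (Zeta, w=20) cum 320
  x=6 (Alpha, w=6) cum 326
  x=7 (Epsilon, w=120) cum 446  ← median
  x=8 (Beta, w=275) cum 721
  x=9 (Eta, w=4) cum 725
  x=10 (Delta, w=80) cum 805
⇒ x* = 7
y-coordinate, sorted with cumulative weight:
  y=2 (Alpha, w=6) cum 6
  y=3 (Delta, w=80) cum 86
  y=4 (Zeta, w=20) cum 106
  y=5 (Beta, w=275) cum 381
  y=8 (Eta, w=4) cum 385
  y=9 (Gamma, w=300) cum 685  ← median
  y=9 (Epsilon, w=120) cum 805
⇒ y* = 9

(7, 9)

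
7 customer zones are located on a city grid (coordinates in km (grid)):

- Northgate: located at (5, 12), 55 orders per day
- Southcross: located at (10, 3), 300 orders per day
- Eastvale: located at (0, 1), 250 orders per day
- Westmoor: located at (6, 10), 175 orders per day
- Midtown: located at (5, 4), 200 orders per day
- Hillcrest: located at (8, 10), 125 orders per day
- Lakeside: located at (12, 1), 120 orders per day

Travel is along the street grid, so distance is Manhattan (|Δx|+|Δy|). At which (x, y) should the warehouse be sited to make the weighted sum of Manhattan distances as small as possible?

Manhattan distance separates: Σwᵢ(|x−xᵢ|+|y−yᵢ|) = Σwᵢ|x−xᵢ| + Σwᵢ|y−yᵢ|, so x and y are optimised independently as 1-D weighted medians.
Total weight W = 1225; half = 612.5.
x-coordinate, sorted with cumulative weight:
  x=0 (Eastvale, w=250) cum 250
  x=5 (Northgate, w=55) cum 305
  x=5 (Midtown, w=200) cum 505
  x=6 (Westmoor, w=175) cum 680  ← median
  x=8 (Hillcrest, w=125) cum 805
  x=10 (Southcross, w=300) cum 1105
  x=12 (Lakeside, w=120) cum 1225
⇒ x* = 6
y-coordinate, sorted with cumulative weight:
  y=1 (Eastvale, w=250) cum 250
  y=1 (Lakeside, w=120) cum 370
  y=3 (Southcross, w=300) cum 670  ← median
  y=4 (Midtown, w=200) cum 870
  y=10 (Westmoor, w=175) cum 1045
  y=10 (Hillcrest, w=125) cum 1170
  y=12 (Northgate, w=55) cum 1225
⇒ y* = 3

(6, 3)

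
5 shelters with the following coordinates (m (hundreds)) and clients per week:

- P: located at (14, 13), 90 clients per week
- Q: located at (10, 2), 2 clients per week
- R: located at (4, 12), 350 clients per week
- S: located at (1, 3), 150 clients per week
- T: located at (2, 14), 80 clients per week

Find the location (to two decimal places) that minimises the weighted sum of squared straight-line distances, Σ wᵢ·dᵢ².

The minimiser of Σwᵢ‖p−pᵢ‖² is the weighted centroid p* = (Σwᵢpᵢ)/(Σwᵢ).
Σwᵢ = 672.
Σwᵢxᵢ = 90·14 + 2·10 + 350·4 + 150·1 + 80·2 = 2990.
Σwᵢyᵢ = 90·13 + 2·2 + 350·12 + 150·3 + 80·14 = 6944.
x* = 2990/672 = 4.45, y* = 6944/672 = 10.33.

(4.45, 10.33)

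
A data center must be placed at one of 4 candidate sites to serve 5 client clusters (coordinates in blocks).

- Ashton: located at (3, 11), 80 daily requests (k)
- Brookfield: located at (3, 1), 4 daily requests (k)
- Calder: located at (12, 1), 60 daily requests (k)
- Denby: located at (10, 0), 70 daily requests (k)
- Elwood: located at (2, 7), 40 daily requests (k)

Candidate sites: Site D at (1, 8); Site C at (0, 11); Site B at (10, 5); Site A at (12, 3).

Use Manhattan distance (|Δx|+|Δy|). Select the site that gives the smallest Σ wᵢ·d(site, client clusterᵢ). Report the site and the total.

Total weighted distance at each candidate:
  Site D (1, 8): total = 2786
  Site C (0, 11): total = 3322
  Site B (10, 5): total = 2194
  Site A (12, 3): total = 2434
Minimum is at Site B with total 2194 blocks.

Site B, total 2194 blocks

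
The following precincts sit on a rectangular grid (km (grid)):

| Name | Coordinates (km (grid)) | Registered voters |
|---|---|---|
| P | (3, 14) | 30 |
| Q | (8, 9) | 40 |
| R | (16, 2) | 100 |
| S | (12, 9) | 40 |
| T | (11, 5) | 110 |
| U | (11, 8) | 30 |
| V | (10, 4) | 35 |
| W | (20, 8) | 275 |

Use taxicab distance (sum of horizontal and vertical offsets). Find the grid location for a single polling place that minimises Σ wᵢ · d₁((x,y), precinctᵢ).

Manhattan distance separates: Σwᵢ(|x−xᵢ|+|y−yᵢ|) = Σwᵢ|x−xᵢ| + Σwᵢ|y−yᵢ|, so x and y are optimised independently as 1-D weighted medians.
Total weight W = 660; half = 330.
x-coordinate, sorted with cumulative weight:
  x=3 (P, w=30) cum 30
  x=8 (Q, w=40) cum 70
  x=10 (V, w=35) cum 105
  x=11 (T, w=110) cum 215
  x=11 (U, w=30) cum 245
  x=12 (S, w=40) cum 285
  x=16 (R, w=100) cum 385  ← median
  x=20 (W, w=275) cum 660
⇒ x* = 16
y-coordinate, sorted with cumulative weight:
  y=2 (R, w=100) cum 100
  y=4 (V, w=35) cum 135
  y=5 (T, w=110) cum 245
  y=8 (U, w=30) cum 275
  y=8 (W, w=275) cum 550  ← median
  y=9 (Q, w=40) cum 590
  y=9 (S, w=40) cum 630
  y=14 (P, w=30) cum 660
⇒ y* = 8

(16, 8)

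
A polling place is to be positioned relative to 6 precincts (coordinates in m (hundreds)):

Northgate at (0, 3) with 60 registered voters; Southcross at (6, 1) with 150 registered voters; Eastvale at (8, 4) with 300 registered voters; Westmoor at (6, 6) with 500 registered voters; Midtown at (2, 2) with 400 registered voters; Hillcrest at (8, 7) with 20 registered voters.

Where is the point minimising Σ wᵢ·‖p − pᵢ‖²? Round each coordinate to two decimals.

The minimiser of Σwᵢ‖p−pᵢ‖² is the weighted centroid p* = (Σwᵢpᵢ)/(Σwᵢ).
Σwᵢ = 1430.
Σwᵢxᵢ = 60·0 + 150·6 + 300·8 + 500·6 + 400·2 + 20·8 = 7260.
Σwᵢyᵢ = 60·3 + 150·1 + 300·4 + 500·6 + 400·2 + 20·7 = 5470.
x* = 7260/1430 = 5.08, y* = 5470/1430 = 3.83.

(5.08, 3.83)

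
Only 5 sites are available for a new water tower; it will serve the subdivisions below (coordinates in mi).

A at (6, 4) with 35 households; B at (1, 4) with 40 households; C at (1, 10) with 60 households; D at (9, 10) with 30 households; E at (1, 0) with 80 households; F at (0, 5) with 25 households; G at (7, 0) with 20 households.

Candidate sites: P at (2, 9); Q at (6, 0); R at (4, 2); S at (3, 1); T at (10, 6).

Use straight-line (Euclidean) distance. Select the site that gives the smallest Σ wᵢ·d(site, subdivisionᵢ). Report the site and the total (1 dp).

Total weighted distance at each candidate:
  P (2, 9): total = 1767.2
  Q (6, 0): total = 1995.4
  R (4, 2): total = 1524.4
  S (3, 1): total = 1556.7
  T (10, 6): total = 2490.7
Minimum is at R with total 1524.4 mi.

R, total 1524.4 mi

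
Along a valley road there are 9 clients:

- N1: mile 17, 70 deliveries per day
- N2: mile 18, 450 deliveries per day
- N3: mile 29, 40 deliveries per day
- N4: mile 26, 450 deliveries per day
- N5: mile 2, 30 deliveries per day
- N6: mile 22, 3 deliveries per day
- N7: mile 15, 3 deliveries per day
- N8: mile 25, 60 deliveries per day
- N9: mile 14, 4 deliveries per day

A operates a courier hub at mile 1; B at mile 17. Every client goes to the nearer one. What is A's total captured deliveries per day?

The indifferent point is the midpoint (1+17)/2 = 9; clients left of it (closer to A at 1) go to A, those right go to B.
  N5 at 2 (w=30) → A
  N9 at 14 (w=4) → B
  N7 at 15 (w=3) → B
  N1 at 17 (w=70) → B
  N2 at 18 (w=450) → B
  N6 at 22 (w=3) → B
  N8 at 25 (w=60) → B
  N4 at 26 (w=450) → B
  N3 at 29 (w=40) → B
A captures 30; B captures 1080.

30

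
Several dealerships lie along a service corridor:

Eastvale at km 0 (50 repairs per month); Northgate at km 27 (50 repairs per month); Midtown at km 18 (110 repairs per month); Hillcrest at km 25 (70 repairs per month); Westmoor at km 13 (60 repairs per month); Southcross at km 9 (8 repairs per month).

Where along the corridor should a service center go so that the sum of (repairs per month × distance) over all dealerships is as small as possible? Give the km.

For a sum of weighted absolute distances on a line, the optimum is the weighted median (not the mean). Total weight W = 348; half-weight = 174.
Sort by position and accumulate weight:
  km 0 (Eastvale, w=50) → cum 50
  km 9 (Southcross, w=8) → cum 58
  km 13 (Westmoor, w=60) → cum 118
  km 18 (Midtown, w=110) → cum 228  ≥ 174 → median here
  km 25 (Hillcrest, w=70) → cum 298
  km 27 (Northgate, w=50) → cum 348
Optimal location: km 18.

x = 18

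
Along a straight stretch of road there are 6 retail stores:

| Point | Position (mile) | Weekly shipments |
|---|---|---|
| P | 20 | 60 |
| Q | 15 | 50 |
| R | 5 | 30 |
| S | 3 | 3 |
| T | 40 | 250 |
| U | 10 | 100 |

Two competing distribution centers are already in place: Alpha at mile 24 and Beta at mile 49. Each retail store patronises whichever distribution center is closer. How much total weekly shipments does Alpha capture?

243

The indifferent point is the midpoint (24+49)/2 = 36.5; retail stores left of it (closer to Alpha at 24) go to Alpha, those right go to Beta.
  S at 3 (w=3) → Alpha
  R at 5 (w=30) → Alpha
  U at 10 (w=100) → Alpha
  Q at 15 (w=50) → Alpha
  P at 20 (w=60) → Alpha
  T at 40 (w=250) → Beta
Alpha captures 243; Beta captures 250.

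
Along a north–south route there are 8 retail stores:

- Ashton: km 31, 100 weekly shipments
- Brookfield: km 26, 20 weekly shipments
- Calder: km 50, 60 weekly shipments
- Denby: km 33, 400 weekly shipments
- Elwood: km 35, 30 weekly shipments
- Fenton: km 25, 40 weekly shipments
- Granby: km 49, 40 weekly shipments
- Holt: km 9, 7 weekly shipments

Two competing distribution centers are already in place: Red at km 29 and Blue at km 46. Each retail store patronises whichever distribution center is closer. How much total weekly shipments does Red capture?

The indifferent point is the midpoint (29+46)/2 = 37.5; retail stores left of it (closer to Red at 29) go to Red, those right go to Blue.
  Holt at 9 (w=7) → Red
  Fenton at 25 (w=40) → Red
  Brookfield at 26 (w=20) → Red
  Ashton at 31 (w=100) → Red
  Denby at 33 (w=400) → Red
  Elwood at 35 (w=30) → Red
  Granby at 49 (w=40) → Blue
  Calder at 50 (w=60) → Blue
Red captures 597; Blue captures 100.

597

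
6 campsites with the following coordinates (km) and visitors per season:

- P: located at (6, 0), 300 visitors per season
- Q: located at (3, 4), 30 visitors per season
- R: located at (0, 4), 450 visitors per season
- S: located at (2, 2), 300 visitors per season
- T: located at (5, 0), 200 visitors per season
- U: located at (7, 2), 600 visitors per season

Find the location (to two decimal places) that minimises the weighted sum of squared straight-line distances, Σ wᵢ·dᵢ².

The minimiser of Σwᵢ‖p−pᵢ‖² is the weighted centroid p* = (Σwᵢpᵢ)/(Σwᵢ).
Σwᵢ = 1880.
Σwᵢxᵢ = 300·6 + 30·3 + 450·0 + 300·2 + 200·5 + 600·7 = 7690.
Σwᵢyᵢ = 300·0 + 30·4 + 450·4 + 300·2 + 200·0 + 600·2 = 3720.
x* = 7690/1880 = 4.09, y* = 3720/1880 = 1.98.

(4.09, 1.98)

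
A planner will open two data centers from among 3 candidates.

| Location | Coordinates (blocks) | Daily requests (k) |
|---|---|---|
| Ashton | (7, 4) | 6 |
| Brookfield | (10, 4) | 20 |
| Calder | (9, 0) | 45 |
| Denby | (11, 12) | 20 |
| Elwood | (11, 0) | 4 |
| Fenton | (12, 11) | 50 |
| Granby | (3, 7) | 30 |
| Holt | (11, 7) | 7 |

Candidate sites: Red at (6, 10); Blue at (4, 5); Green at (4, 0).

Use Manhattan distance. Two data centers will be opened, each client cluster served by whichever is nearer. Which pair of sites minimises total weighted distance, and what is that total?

Evaluate every pair (each demand assigned to the nearer of the two):
  {Red, Green}: total = 1221
  {Red, Blue}: total = 1298
  {Blue, Green}: total = 1550
Best pair: {Red, Green} with total 1221.

{Red, Green}, total 1221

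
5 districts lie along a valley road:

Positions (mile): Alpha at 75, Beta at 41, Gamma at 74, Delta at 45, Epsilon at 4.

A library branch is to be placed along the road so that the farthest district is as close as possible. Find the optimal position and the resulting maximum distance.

The 1-center on a line is the midpoint of the two extreme points: leftmost at 4, rightmost at 75.
Optimal location = (4 + 75)/2 = 39.5; maximum distance = (75 − 4)/2 = 35.5.

location 39.5, max distance 35.5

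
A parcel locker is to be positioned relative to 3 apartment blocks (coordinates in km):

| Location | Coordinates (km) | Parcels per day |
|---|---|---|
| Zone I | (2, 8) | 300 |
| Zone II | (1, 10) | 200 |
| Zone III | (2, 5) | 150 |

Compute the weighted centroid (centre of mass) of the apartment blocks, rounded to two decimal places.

The minimiser of Σwᵢ‖p−pᵢ‖² is the weighted centroid p* = (Σwᵢpᵢ)/(Σwᵢ).
Σwᵢ = 650.
Σwᵢxᵢ = 300·2 + 200·1 + 150·2 = 1100.
Σwᵢyᵢ = 300·8 + 200·10 + 150·5 = 5150.
x* = 1100/650 = 1.69, y* = 5150/650 = 7.92.

(1.69, 7.92)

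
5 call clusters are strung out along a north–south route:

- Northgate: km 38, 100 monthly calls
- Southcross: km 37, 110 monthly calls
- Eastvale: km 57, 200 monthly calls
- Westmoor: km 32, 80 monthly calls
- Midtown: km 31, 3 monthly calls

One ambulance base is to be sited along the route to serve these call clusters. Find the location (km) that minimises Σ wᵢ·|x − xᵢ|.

x = 38

For a sum of weighted absolute distances on a line, the optimum is the weighted median (not the mean). Total weight W = 493; half-weight = 246.5.
Sort by position and accumulate weight:
  km 31 (Midtown, w=3) → cum 3
  km 32 (Westmoor, w=80) → cum 83
  km 37 (Southcross, w=110) → cum 193
  km 38 (Northgate, w=100) → cum 293  ≥ 246.5 → median here
  km 57 (Eastvale, w=200) → cum 493
Optimal location: km 38.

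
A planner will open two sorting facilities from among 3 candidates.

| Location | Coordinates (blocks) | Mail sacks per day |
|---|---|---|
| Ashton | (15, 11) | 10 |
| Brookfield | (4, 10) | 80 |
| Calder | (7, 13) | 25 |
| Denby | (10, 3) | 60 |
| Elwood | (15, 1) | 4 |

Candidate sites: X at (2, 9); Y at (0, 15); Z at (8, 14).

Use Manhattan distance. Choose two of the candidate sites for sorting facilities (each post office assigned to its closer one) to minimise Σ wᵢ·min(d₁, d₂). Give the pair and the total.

{X, Z}, total 1250

Evaluate every pair (each demand assigned to the nearer of the two):
  {X, Z}: total = 1250
  {X, Y}: total = 1539
  {Y, Z}: total = 1650
Best pair: {X, Z} with total 1250.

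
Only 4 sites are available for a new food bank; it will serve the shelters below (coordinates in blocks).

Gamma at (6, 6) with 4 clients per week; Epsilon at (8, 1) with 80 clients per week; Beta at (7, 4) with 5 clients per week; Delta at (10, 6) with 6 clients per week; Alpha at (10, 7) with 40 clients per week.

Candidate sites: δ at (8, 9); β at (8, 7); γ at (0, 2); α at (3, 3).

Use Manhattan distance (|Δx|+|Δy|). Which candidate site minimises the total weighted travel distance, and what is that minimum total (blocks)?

β, total 610 blocks

Total weighted distance at each candidate:
  δ (8, 9): total = 880
  β (8, 7): total = 610
  γ (0, 2): total = 1489
  α (3, 3): total = 1109
Minimum is at β with total 610 blocks.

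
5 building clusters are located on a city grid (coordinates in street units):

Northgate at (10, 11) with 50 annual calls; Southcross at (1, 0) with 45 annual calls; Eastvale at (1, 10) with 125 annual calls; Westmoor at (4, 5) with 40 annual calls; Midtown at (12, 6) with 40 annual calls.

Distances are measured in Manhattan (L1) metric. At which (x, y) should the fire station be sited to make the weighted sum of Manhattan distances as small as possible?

(1, 10)

Manhattan distance separates: Σwᵢ(|x−xᵢ|+|y−yᵢ|) = Σwᵢ|x−xᵢ| + Σwᵢ|y−yᵢ|, so x and y are optimised independently as 1-D weighted medians.
Total weight W = 300; half = 150.
x-coordinate, sorted with cumulative weight:
  x=1 (Southcross, w=45) cum 45
  x=1 (Eastvale, w=125) cum 170  ← median
  x=4 (Westmoor, w=40) cum 210
  x=10 (Northgate, w=50) cum 260
  x=12 (Midtown, w=40) cum 300
⇒ x* = 1
y-coordinate, sorted with cumulative weight:
  y=0 (Southcross, w=45) cum 45
  y=5 (Westmoor, w=40) cum 85
  y=6 (Midtown, w=40) cum 125
  y=10 (Eastvale, w=125) cum 250  ← median
  y=11 (Northgate, w=50) cum 300
⇒ y* = 10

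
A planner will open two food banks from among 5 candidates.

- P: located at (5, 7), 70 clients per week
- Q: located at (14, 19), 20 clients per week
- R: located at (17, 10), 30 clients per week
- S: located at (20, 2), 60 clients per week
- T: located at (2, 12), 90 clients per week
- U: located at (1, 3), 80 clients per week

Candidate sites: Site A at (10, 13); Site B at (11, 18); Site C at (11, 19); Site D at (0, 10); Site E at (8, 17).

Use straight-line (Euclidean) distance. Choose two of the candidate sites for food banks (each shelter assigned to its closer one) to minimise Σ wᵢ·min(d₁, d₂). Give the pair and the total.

Evaluate every pair (each demand assigned to the nearer of the two):
  {Site A, Site D}: total = 2493.1
  {Site B, Site D}: total = 2693.1
  {Site C, Site D}: total = 2767.0
  {Site D, Site E}: total = 2849.5
  {Site A, Site C}: total = 3529.0
  {Site A, Site B}: total = 3532.3
  {Site A, Site E}: total = 3572.9
  {Site B, Site E}: total = 4150.6
  {Site C, Site E}: total = 4223.0
  {Site B, Site C}: total = 4754.3
Best pair: {Site A, Site D} with total 2493.1.

{Site A, Site D}, total 2493.1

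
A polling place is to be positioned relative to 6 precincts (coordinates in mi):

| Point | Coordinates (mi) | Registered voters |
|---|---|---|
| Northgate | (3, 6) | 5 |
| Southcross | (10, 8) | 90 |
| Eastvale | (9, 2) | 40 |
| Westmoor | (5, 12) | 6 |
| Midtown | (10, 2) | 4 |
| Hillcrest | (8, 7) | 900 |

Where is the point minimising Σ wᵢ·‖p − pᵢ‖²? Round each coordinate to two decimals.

The minimiser of Σwᵢ‖p−pᵢ‖² is the weighted centroid p* = (Σwᵢpᵢ)/(Σwᵢ).
Σwᵢ = 1045.
Σwᵢxᵢ = 5·3 + 90·10 + 40·9 + 6·5 + 4·10 + 900·8 = 8545.
Σwᵢyᵢ = 5·6 + 90·8 + 40·2 + 6·12 + 4·2 + 900·7 = 7210.
x* = 8545/1045 = 8.18, y* = 7210/1045 = 6.90.

(8.18, 6.90)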